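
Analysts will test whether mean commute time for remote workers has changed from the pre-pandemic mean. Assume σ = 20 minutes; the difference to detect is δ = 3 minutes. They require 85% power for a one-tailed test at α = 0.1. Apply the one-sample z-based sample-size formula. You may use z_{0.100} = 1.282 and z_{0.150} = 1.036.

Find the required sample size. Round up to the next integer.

n = 239

n = (z_α + z_β)² · σ² / δ²
  = (1.282 + 1.036)² · 20² / 3²
  = 5.3731 · 400 / 9
  = 238.81
Round up → n = 239.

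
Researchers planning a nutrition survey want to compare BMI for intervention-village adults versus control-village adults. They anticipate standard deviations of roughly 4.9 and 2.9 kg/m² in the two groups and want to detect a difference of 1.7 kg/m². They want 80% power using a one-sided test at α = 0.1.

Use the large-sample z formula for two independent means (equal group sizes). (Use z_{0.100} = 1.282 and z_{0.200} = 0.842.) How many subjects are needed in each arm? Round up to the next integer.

n = (z_α + z_β)² · (σ₁² + σ₂²) / δ²
  = (1.282 + 0.842)² · (4.9² + 2.9² = 32.42) / 1.7²
  = 4.5114 · 32.42 / 2.89
  = 50.61
Round up → n = 51 per group.

n = 51 per group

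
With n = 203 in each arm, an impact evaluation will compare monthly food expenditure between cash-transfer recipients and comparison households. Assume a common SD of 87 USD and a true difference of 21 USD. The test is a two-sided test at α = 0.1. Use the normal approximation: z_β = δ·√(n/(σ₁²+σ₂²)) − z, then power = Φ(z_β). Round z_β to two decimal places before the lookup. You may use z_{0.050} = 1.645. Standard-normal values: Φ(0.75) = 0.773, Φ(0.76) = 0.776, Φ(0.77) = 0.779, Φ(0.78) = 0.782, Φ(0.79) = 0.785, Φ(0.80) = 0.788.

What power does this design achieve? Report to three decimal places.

z_β = δ·√(n/(σ₁²+σ₂²)) − z_{α/2}
    = 21 · √(203/15138) − 1.645
    = 21 · 0.11580 − 1.645
    = 2.4318 − 1.645 = 0.7868 → 0.79
Power = Φ(0.79) = 0.785.

Power ≈ 0.785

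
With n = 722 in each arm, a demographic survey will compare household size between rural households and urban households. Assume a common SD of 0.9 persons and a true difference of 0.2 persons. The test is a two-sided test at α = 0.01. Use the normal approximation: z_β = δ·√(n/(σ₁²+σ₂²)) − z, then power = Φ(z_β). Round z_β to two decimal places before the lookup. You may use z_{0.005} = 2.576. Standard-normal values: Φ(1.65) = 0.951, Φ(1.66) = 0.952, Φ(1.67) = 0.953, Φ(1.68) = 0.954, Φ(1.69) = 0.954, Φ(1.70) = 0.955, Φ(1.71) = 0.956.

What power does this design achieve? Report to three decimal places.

z_β = δ·√(n/(σ₁²+σ₂²)) − z_{α/2}
    = 0.2 · √(722/1.62) − 2.576
    = 0.2 · 21.11111 − 2.576
    = 4.2222 − 2.576 = 1.6462 → 1.65
Power = Φ(1.65) = 0.951.

Power ≈ 0.951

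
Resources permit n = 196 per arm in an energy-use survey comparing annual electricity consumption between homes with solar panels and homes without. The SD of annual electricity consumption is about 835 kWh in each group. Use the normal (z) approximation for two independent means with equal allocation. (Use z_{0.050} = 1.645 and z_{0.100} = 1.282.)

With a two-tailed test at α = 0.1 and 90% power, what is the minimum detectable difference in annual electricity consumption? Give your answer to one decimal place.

δ = (z_{α/2} + z_β) · √((σ₁²+σ₂²)/n)
  = (1.645 + 1.282) · √(1394450/196)
  = 2.927 · √7114.5
  = 2.927 · 84.3477
  = 246.8858

Minimum detectable difference ≈ 246.9 kWh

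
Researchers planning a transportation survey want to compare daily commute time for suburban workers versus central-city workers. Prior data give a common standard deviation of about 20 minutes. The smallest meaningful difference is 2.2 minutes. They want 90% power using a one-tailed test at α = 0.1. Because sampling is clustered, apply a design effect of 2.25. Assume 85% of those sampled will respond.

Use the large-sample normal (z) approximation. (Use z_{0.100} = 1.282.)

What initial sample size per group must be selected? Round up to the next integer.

n = 2877 per group

n = (z_α + z_β)² · (σ₁² + σ₂²) / δ²
  = (1.282 + 1.282)² · (2·20² = 800) / 2.2²
  = 6.5741 · 800 / 4.84
  = 1086.63
Design effect: 2.25 × 1086.63 = 2444.91.
Adjust for 85% response: 2444.91 / 0.85 = 2876.37.
Round up → n = 2877 per group.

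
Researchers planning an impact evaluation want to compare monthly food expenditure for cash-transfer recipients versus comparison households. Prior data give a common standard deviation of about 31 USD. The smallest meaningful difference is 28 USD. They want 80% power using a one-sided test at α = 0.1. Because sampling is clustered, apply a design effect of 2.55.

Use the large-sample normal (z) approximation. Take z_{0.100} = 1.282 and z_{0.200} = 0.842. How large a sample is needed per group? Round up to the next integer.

n = 29 per group

n = (z_α + z_β)² · (σ₁² + σ₂²) / δ²
  = (1.282 + 0.842)² · (2·31² = 1922) / 28²
  = 4.5114 · 1922 / 784
  = 11.06
Design effect: 2.55 × 11.06 = 28.20.
Round up → n = 29 per group.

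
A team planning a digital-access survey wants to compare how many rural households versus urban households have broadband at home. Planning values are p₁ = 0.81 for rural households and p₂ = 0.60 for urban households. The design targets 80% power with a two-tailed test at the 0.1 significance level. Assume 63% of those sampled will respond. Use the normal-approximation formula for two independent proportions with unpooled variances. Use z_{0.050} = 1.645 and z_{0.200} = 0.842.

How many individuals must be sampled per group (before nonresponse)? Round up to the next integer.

n = (z_{α/2} + z_β)² · [p₁(1−p₁) + p₂(1−p₂)] / (p₁ − p₂)²
  = (1.645 + 0.842)² · (0.81·0.19 + 0.60·0.40) / (0.21)²
  = (2.487)² · (0.1539 + 0.2400) / 0.0441
  = 6.1852 · 0.3939 / 0.0441
  = 55.25
Adjust for 63% response: 55.25 / 0.63 = 87.69.
Round up → n = 88 per group.

n = 88 per group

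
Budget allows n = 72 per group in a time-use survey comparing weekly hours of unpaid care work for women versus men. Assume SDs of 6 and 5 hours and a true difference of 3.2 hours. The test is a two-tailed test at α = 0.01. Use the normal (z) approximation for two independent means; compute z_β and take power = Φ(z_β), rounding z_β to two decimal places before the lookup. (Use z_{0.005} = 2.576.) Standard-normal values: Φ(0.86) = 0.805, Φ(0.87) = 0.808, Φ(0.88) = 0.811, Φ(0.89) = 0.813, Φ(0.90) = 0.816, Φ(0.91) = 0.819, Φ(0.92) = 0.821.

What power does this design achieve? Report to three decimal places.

z_β = δ·√(n/(σ₁²+σ₂²)) − z_{α/2}
    = 3.2 · √(72/61) − 2.576
    = 3.2 · 1.08643 − 2.576
    = 3.4766 − 2.576 = 0.9006 → 0.90
Power = Φ(0.90) = 0.816.

Power ≈ 0.816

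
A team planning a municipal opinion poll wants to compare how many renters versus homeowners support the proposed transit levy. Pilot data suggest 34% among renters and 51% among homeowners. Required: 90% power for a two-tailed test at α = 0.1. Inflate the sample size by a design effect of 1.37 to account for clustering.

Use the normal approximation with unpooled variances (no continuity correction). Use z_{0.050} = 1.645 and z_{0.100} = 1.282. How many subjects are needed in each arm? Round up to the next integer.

n = (z_{α/2} + z_β)² · [p₁(1−p₁) + p₂(1−p₂)] / (p₁ − p₂)²
  = (1.645 + 1.282)² · (0.34·0.66 + 0.51·0.49) / (-0.17)²
  = (2.927)² · (0.2244 + 0.2499) / 0.0289
  = 8.5673 · 0.4743 / 0.0289
  = 140.60
Design effect: 1.37 × 140.60 = 192.63.
Round up → n = 193 per group.

n = 193 per group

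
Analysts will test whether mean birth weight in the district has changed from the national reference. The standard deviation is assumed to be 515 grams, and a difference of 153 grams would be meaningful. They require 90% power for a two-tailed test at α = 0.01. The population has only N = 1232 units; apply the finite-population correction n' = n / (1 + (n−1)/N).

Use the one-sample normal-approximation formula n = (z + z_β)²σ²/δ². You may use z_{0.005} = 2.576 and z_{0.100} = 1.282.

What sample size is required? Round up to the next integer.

n = (z_{α/2} + z_β)² · σ² / δ²
  = (2.576 + 1.282)² · 515² / 153²
  = 14.8842 · 265225 / 23409
  = 168.64
Finite-population correction (N = 1232): 168.64 / (1 + (168.64 − 1)/1232) = 148.44.
Round up → n = 149.

n = 149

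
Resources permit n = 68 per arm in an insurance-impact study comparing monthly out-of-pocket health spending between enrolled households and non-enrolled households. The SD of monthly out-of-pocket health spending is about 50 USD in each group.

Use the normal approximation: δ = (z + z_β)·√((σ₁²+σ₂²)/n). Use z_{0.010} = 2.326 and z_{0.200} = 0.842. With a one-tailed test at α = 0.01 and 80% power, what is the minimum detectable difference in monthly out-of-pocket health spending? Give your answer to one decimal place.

δ = (z_α + z_β) · √((σ₁²+σ₂²)/n)
  = (2.326 + 0.842) · √(5000/68)
  = 3.168 · √73.5294
  = 3.168 · 8.5749
  = 27.1654

Minimum detectable difference ≈ 27.2 USD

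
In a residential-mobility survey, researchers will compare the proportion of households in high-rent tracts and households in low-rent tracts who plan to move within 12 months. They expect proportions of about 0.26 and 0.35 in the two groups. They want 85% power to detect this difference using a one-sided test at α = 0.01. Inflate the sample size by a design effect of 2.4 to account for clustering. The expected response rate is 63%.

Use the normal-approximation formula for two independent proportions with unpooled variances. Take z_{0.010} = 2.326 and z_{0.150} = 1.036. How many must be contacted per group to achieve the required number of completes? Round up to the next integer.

n = (z_α + z_β)² · [p₁(1−p₁) + p₂(1−p₂)] / (p₁ − p₂)²
  = (2.326 + 1.036)² · (0.26·0.74 + 0.35·0.65) / (-0.09)²
  = (3.362)² · (0.1924 + 0.2275) / 0.0081
  = 11.3030 · 0.4199 / 0.0081
  = 585.94
Design effect: 2.4 × 585.94 = 1406.27.
Adjust for 63% response: 1406.27 / 0.63 = 2232.17.
Round up → n = 2233 per group.

n = 2233 per group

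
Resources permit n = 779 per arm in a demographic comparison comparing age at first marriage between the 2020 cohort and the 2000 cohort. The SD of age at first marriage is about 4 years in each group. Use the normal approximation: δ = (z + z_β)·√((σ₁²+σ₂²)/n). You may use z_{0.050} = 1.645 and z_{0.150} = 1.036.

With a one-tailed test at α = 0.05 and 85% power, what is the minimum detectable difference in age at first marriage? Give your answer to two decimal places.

Minimum detectable difference ≈ 0.54 years

δ = (z_α + z_β) · √((σ₁²+σ₂²)/n)
  = (1.645 + 1.036) · √(32/779)
  = 2.681 · √0.04108
  = 2.681 · 0.2027
  = 0.5434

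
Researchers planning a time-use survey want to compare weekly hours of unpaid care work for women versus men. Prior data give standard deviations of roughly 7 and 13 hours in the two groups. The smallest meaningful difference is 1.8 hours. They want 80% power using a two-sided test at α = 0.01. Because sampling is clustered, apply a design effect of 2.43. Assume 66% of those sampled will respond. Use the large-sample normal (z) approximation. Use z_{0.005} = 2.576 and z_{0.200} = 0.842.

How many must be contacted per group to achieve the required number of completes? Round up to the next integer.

n = (z_{α/2} + z_β)² · (σ₁² + σ₂²) / δ²
  = (2.576 + 0.842)² · (7² + 13² = 218) / 1.8²
  = 11.6827 · 218 / 3.24
  = 786.06
Design effect: 2.43 × 786.06 = 1910.13.
Adjust for 66% response: 1910.13 / 0.66 = 2894.13.
Round up → n = 2895 per group.

n = 2895 per group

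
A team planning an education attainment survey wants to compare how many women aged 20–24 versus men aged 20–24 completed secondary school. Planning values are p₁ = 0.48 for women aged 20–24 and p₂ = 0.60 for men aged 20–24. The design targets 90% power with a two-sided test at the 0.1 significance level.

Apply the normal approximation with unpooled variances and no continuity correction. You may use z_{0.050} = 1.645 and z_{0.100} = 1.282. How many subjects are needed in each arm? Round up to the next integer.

n = 292 per group

n = (z_{α/2} + z_β)² · [p₁(1−p₁) + p₂(1−p₂)] / (p₁ − p₂)²
  = (1.645 + 1.282)² · (0.48·0.52 + 0.60·0.40) / (-0.12)²
  = (2.927)² · (0.2496 + 0.2400) / 0.0144
  = 8.5673 · 0.4896 / 0.0144
  = 291.29
Round up → n = 292 per group.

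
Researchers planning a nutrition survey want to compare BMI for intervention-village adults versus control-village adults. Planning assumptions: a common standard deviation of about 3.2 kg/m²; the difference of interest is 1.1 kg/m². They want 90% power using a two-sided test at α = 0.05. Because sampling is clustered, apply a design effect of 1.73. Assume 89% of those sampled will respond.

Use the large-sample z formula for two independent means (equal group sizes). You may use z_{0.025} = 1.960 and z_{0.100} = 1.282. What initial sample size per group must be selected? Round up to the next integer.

n = 346 per group

n = (z_{α/2} + z_β)² · (σ₁² + σ₂²) / δ²
  = (1.960 + 1.282)² · (2·3.2² = 20.48) / 1.1²
  = 10.5106 · 20.48 / 1.21
  = 177.90
Design effect: 1.73 × 177.90 = 307.76.
Adjust for 89% response: 307.76 / 0.89 = 345.80.
Round up → n = 346 per group.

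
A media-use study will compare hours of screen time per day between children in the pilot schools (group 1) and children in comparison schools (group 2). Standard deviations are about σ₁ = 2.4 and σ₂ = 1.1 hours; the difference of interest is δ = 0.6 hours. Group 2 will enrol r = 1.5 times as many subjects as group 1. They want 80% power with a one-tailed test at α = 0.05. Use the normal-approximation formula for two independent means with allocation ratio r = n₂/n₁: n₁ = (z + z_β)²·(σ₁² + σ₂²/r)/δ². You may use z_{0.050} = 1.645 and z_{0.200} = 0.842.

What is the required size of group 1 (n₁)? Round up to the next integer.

n₁ = 113

n₁ = (z_α + z_β)² · (σ₁² + σ₂²/r) / δ²
   = (1.645 + 0.842)² · (2.4² + 1.1²/1.5) / 0.6²
   = 6.1852 · (5.76 + 0.80667) / 0.36
   = 6.1852 · 6.5667 / 0.36
   = 112.82
Round up → n₁ = 113; n₂ = r·n₁ = 1.5 × 113 = 170.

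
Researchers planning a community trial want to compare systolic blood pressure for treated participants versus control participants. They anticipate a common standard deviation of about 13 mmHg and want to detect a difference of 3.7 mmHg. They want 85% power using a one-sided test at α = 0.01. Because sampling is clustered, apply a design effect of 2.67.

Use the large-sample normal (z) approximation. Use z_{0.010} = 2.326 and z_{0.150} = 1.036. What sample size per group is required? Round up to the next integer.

n = 746 per group

n = (z_α + z_β)² · (σ₁² + σ₂²) / δ²
  = (2.326 + 1.036)² · (2·13² = 338) / 3.7²
  = 11.3030 · 338 / 13.69
  = 279.07
Design effect: 2.67 × 279.07 = 745.11.
Round up → n = 746 per group.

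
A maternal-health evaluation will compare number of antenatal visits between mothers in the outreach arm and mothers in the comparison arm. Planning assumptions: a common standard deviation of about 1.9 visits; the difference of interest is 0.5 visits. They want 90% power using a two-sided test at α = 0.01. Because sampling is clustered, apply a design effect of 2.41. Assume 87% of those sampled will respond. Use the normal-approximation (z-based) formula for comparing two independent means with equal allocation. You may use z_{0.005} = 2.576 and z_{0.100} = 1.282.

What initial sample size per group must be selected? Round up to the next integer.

n = (z_{α/2} + z_β)² · (σ₁² + σ₂²) / δ²
  = (2.576 + 1.282)² · (2·1.9² = 7.22) / 0.5²
  = 14.8842 · 7.22 / 0.25
  = 429.85
Design effect: 2.41 × 429.85 = 1035.95.
Adjust for 87% response: 1035.95 / 0.87 = 1190.75.
Round up → n = 1191 per group.

n = 1191 per group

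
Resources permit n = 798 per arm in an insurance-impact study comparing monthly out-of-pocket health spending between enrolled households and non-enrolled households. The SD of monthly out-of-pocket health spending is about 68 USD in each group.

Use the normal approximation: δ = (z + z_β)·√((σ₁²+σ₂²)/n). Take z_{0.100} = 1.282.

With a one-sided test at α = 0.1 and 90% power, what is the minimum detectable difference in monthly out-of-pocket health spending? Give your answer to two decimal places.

δ = (z_α + z_β) · √((σ₁²+σ₂²)/n)
  = (1.282 + 1.282) · √(9248/798)
  = 2.564 · √11.589
  = 2.564 · 3.4043
  = 8.7285

Minimum detectable difference ≈ 8.73 USD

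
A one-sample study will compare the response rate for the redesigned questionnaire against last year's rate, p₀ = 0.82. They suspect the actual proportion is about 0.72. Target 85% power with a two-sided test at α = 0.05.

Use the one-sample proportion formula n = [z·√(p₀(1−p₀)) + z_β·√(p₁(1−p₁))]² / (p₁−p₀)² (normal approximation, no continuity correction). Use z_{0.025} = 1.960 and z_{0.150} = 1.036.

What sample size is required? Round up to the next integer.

n = [z_{α/2}·√(p₀q₀) + z_β·√(p₁q₁)]² / (p₁ − p₀)²
  = [1.960·√(0.82·0.18) + 1.036·√(0.72·0.28)]² / (-0.10)²
  = [1.960·0.3842 + 1.036·0.4490]² / 0.0100
  = [1.2182]² / 0.0100
  = 148.39
Round up → n = 149.

n = 149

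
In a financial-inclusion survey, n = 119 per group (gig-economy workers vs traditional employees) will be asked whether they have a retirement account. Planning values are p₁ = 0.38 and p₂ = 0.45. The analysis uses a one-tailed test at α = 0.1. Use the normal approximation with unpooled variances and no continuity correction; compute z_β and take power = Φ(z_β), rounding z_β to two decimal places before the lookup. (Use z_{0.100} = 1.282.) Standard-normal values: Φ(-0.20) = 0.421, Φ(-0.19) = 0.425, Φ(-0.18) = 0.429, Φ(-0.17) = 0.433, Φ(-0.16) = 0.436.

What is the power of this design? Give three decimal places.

z_β = |p₁−p₂|·√(n/[p₁q₁+p₂q₂]) − z_α
    = 0.07 · √(119/0.4831) − 1.282
    = 0.07 · 15.6948 − 1.282
    = 1.0986 − 1.282 = -0.1834 → -0.18
Power = Φ(-0.18) = 0.429.

Power ≈ 0.429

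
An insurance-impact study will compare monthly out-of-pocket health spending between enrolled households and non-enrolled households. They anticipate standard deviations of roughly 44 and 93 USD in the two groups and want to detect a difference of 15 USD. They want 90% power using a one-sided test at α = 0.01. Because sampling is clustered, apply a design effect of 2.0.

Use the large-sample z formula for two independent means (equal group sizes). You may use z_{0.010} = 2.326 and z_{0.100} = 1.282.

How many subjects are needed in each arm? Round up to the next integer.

n = 1225 per group

n = (z_α + z_β)² · (σ₁² + σ₂²) / δ²
  = (2.326 + 1.282)² · (44² + 93² = 10585) / 15²
  = 13.0177 · 10585 / 225
  = 612.41
Design effect: 2.0 × 612.41 = 1224.82.
Round up → n = 1225 per group.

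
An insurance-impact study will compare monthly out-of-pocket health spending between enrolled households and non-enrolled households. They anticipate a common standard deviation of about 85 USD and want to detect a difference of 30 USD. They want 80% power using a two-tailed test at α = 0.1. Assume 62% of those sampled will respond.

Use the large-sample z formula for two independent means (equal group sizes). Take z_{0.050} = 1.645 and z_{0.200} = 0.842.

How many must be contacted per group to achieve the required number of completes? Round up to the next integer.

n = 161 per group

n = (z_{α/2} + z_β)² · (σ₁² + σ₂²) / δ²
  = (1.645 + 0.842)² · (2·85² = 14450) / 30²
  = 6.1852 · 14450 / 900
  = 99.31
Adjust for 62% response: 99.31 / 0.62 = 160.17.
Round up → n = 161 per group.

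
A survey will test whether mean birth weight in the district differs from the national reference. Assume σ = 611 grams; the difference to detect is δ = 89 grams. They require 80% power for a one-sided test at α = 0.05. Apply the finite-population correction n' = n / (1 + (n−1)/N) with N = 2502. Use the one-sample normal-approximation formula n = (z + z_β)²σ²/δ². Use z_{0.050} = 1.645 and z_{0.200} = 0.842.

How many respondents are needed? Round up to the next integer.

n = 262

n = (z_α + z_β)² · σ² / δ²
  = (1.645 + 0.842)² · 611² / 89²
  = 6.1852 · 373321 / 7921
  = 291.51
Finite-population correction (N = 2502): 291.51 / (1 + (291.51 − 1)/2502) = 261.18.
Round up → n = 262.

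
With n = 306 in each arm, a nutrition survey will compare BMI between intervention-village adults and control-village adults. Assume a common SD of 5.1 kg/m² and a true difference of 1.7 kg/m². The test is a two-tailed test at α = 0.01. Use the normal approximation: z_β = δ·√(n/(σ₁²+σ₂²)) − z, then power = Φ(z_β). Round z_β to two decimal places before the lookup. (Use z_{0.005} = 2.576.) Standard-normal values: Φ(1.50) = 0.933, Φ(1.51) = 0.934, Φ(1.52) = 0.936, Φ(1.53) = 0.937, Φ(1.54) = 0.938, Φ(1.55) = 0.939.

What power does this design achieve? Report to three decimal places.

Power ≈ 0.939

z_β = δ·√(n/(σ₁²+σ₂²)) − z_{α/2}
    = 1.7 · √(306/52.02) − 2.576
    = 1.7 · 2.42536 − 2.576
    = 4.1231 − 2.576 = 1.5471 → 1.55
Power = Φ(1.55) = 0.939.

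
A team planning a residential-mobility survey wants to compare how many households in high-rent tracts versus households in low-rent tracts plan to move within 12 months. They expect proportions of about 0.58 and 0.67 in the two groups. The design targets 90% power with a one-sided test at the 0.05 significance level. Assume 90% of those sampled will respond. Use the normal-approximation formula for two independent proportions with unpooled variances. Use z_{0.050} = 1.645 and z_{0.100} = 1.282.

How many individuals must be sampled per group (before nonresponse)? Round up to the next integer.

n = 547 per group

n = (z_α + z_β)² · [p₁(1−p₁) + p₂(1−p₂)] / (p₁ − p₂)²
  = (1.645 + 1.282)² · (0.58·0.42 + 0.67·0.33) / (-0.09)²
  = (2.927)² · (0.2436 + 0.2211) / 0.0081
  = 8.5673 · 0.4647 / 0.0081
  = 491.51
Adjust for 90% response: 491.51 / 0.90 = 546.12.
Round up → n = 547 per group.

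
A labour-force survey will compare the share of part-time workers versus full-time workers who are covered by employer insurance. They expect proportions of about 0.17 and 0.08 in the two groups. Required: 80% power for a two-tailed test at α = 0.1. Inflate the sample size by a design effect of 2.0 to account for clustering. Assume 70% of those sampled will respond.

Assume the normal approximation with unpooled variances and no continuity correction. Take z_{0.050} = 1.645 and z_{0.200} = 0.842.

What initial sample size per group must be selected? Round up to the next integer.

n = 469 per group

n = (z_{α/2} + z_β)² · [p₁(1−p₁) + p₂(1−p₂)] / (p₁ − p₂)²
  = (1.645 + 0.842)² · (0.17·0.83 + 0.08·0.92) / (0.09)²
  = (2.487)² · (0.1411 + 0.0736) / 0.0081
  = 6.1852 · 0.2147 / 0.0081
  = 163.95
Design effect: 2.0 × 163.95 = 327.89.
Adjust for 70% response: 327.89 / 0.70 = 468.41.
Round up → n = 469 per group.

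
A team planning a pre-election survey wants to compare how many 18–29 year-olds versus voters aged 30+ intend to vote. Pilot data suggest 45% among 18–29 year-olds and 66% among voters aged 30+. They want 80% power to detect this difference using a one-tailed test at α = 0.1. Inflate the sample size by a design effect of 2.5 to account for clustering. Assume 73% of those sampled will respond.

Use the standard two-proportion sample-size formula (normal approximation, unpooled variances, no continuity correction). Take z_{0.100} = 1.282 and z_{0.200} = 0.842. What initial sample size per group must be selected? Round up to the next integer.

n = (z_α + z_β)² · [p₁(1−p₁) + p₂(1−p₂)] / (p₁ − p₂)²
  = (1.282 + 0.842)² · (0.45·0.55 + 0.66·0.34) / (-0.21)²
  = (2.124)² · (0.2475 + 0.2244) / 0.0441
  = 4.5114 · 0.4719 / 0.0441
  = 48.27
Design effect: 2.5 × 48.27 = 120.69.
Adjust for 73% response: 120.69 / 0.73 = 165.32.
Round up → n = 166 per group.

n = 166 per group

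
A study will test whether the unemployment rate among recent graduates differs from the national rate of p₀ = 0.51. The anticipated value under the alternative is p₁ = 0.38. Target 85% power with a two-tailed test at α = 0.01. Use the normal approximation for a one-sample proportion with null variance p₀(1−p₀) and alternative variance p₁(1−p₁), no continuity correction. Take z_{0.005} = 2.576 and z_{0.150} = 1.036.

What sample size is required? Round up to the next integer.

n = [z_{α/2}·√(p₀q₀) + z_β·√(p₁q₁)]² / (p₁ − p₀)²
  = [2.576·√(0.51·0.49) + 1.036·√(0.38·0.62)]² / (-0.13)²
  = [2.576·0.4999 + 1.036·0.4854]² / 0.0169
  = [1.7906]² / 0.0169
  = 189.72
Round up → n = 190.

n = 190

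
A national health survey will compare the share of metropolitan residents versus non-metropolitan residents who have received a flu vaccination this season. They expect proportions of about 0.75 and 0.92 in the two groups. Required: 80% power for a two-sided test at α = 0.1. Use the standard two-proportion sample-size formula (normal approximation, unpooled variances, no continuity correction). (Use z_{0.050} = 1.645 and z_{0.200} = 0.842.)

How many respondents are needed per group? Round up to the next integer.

n = 56 per group

n = (z_{α/2} + z_β)² · [p₁(1−p₁) + p₂(1−p₂)] / (p₁ − p₂)²
  = (1.645 + 0.842)² · (0.75·0.25 + 0.92·0.08) / (-0.17)²
  = (2.487)² · (0.1875 + 0.0736) / 0.0289
  = 6.1852 · 0.2611 / 0.0289
  = 55.88
Round up → n = 56 per group.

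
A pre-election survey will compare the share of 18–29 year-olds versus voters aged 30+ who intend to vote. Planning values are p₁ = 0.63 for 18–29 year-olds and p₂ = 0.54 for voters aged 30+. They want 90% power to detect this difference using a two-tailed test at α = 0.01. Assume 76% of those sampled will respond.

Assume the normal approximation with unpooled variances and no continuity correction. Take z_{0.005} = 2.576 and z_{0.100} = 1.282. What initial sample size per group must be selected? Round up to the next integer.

n = (z_{α/2} + z_β)² · [p₁(1−p₁) + p₂(1−p₂)] / (p₁ − p₂)²
  = (2.576 + 1.282)² · (0.63·0.37 + 0.54·0.46) / (0.09)²
  = (3.858)² · (0.2331 + 0.2484) / 0.0081
  = 14.8842 · 0.4815 / 0.0081
  = 884.78
Adjust for 76% response: 884.78 / 0.76 = 1164.19.
Round up → n = 1165 per group.

n = 1165 per group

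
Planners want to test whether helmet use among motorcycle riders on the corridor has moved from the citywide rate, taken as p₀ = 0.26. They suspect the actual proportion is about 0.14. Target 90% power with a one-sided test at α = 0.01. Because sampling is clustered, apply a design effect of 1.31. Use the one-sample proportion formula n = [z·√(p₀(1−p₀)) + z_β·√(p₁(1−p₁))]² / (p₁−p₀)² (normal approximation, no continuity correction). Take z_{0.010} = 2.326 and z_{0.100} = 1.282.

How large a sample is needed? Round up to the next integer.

n = [z_α·√(p₀q₀) + z_β·√(p₁q₁)]² / (p₁ − p₀)²
  = [2.326·√(0.26·0.74) + 1.282·√(0.14·0.86)]² / (-0.12)²
  = [2.326·0.4386 + 1.282·0.3470]² / 0.0144
  = [1.4651]² / 0.0144
  = 149.06
Design effect: 1.31 × 149.06 = 195.27.
Round up → n = 196.

n = 196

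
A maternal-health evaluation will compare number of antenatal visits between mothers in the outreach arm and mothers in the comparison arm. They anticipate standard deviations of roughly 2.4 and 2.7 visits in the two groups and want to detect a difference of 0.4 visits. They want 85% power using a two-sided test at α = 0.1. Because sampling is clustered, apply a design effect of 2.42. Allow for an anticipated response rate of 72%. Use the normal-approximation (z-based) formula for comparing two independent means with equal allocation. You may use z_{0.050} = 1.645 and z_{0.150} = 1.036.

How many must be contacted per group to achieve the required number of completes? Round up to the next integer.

n = (z_{α/2} + z_β)² · (σ₁² + σ₂²) / δ²
  = (1.645 + 1.036)² · (2.4² + 2.7² = 13.05) / 0.4²
  = 7.1878 · 13.05 / 0.16
  = 586.25
Design effect: 2.42 × 586.25 = 1418.73.
Adjust for 72% response: 1418.73 / 0.72 = 1970.46.
Round up → n = 1971 per group.

n = 1971 per group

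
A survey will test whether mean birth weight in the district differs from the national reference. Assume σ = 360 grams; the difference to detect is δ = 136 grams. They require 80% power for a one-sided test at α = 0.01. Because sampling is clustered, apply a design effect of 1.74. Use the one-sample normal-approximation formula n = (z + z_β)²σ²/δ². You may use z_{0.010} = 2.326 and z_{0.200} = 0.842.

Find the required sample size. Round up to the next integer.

n = 123

n = (z_α + z_β)² · σ² / δ²
  = (2.326 + 0.842)² · 360² / 136²
  = 10.0362 · 129600 / 18496
  = 70.32
Design effect: 1.74 × 70.32 = 122.36.
Round up → n = 123.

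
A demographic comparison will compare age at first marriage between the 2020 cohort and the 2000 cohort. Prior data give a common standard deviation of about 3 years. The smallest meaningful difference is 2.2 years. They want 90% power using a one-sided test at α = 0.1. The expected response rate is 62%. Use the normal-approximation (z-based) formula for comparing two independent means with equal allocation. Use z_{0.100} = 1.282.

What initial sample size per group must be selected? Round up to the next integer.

n = (z_α + z_β)² · (σ₁² + σ₂²) / δ²
  = (1.282 + 1.282)² · (2·3² = 18) / 2.2²
  = 6.5741 · 18 / 4.84
  = 24.45
Adjust for 62% response: 24.45 / 0.62 = 39.43.
Round up → n = 40 per group.

n = 40 per group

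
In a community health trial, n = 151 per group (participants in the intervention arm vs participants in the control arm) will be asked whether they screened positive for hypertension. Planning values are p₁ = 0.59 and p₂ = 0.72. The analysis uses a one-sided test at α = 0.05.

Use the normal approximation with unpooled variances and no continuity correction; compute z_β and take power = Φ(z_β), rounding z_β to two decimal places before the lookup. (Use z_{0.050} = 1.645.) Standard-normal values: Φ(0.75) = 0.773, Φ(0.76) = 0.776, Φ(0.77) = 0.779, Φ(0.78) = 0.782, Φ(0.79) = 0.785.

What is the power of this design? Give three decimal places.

Power ≈ 0.773

z_β = |p₁−p₂|·√(n/[p₁q₁+p₂q₂]) − z_α
    = 0.13 · √(151/0.4435) − 1.645
    = 0.13 · 18.4519 − 1.645
    = 2.3988 − 1.645 = 0.7538 → 0.75
Power = Φ(0.75) = 0.773.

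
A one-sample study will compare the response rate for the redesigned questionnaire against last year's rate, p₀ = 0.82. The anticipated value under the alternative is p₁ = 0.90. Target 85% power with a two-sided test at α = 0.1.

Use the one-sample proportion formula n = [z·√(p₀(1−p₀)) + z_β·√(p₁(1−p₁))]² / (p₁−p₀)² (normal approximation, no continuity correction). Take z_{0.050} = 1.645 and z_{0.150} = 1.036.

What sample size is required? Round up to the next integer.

n = [z_{α/2}·√(p₀q₀) + z_β·√(p₁q₁)]² / (p₁ − p₀)²
  = [1.645·√(0.82·0.18) + 1.036·√(0.90·0.10)]² / (0.08)²
  = [1.645·0.3842 + 1.036·0.3000]² / 0.0064
  = [0.9428]² / 0.0064
  = 138.88
Round up → n = 139.

n = 139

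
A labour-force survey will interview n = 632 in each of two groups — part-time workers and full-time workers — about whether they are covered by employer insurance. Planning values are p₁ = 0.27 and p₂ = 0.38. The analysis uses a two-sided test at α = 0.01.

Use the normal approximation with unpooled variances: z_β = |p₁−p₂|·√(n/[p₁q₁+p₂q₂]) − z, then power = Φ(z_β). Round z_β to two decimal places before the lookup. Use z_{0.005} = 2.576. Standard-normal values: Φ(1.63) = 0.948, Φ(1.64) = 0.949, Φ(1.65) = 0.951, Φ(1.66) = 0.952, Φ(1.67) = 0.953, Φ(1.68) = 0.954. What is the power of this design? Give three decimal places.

z_β = |p₁−p₂|·√(n/[p₁q₁+p₂q₂]) − z_{α/2}
    = 0.11 · √(632/0.4327) − 2.576
    = 0.11 · 38.2177 − 2.576
    = 4.2040 − 2.576 = 1.6280 → 1.63
Power = Φ(1.63) = 0.948.

Power ≈ 0.948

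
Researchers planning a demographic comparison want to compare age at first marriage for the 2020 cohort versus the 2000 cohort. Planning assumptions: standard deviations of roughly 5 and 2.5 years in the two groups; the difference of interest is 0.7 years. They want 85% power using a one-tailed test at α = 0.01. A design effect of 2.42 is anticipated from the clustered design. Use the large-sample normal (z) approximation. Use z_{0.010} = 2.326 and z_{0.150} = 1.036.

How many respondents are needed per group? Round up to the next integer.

n = (z_α + z_β)² · (σ₁² + σ₂²) / δ²
  = (2.326 + 1.036)² · (5² + 2.5² = 31.25) / 0.7²
  = 11.3030 · 31.25 / 0.49
  = 720.86
Design effect: 2.42 × 720.86 = 1744.47.
Round up → n = 1745 per group.

n = 1745 per group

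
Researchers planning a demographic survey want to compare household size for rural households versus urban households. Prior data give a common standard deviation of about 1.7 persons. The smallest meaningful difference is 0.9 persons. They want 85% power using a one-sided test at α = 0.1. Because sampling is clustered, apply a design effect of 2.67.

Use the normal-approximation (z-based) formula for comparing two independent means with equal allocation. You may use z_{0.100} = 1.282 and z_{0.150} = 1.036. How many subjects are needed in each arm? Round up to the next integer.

n = (z_α + z_β)² · (σ₁² + σ₂²) / δ²
  = (1.282 + 1.036)² · (2·1.7² = 5.78) / 0.9²
  = 5.3731 · 5.78 / 0.81
  = 38.34
Design effect: 2.67 × 38.34 = 102.37.
Round up → n = 103 per group.

n = 103 per group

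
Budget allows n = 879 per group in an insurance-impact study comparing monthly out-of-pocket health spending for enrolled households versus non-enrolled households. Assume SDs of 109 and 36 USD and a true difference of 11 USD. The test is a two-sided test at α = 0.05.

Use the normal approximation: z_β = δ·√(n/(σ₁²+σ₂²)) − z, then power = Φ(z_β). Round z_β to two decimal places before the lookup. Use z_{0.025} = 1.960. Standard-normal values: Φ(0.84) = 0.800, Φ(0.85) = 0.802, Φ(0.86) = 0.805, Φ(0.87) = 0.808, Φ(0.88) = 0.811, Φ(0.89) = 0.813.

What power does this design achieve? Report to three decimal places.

z_β = δ·√(n/(σ₁²+σ₂²)) − z_{α/2}
    = 11 · √(879/13177) − 1.960
    = 11 · 0.25828 − 1.960
    = 2.8410 − 1.960 = 0.8810 → 0.88
Power = Φ(0.88) = 0.811.

Power ≈ 0.811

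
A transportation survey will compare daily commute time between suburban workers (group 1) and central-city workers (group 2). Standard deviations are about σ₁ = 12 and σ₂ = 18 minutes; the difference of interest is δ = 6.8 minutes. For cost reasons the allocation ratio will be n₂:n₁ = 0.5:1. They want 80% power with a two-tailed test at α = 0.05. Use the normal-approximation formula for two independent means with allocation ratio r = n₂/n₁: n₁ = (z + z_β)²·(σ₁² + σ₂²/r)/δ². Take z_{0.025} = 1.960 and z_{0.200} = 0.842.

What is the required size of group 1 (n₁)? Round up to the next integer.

n₁ = (z_{α/2} + z_β)² · (σ₁² + σ₂²/r) / δ²
   = (1.960 + 0.842)² · (12² + 18²/0.5) / 6.8²
   = 7.8512 · (144 + 648) / 46.24
   = 7.8512 · 792 / 46.24
   = 134.48
Round up → n₁ = 135; n₂ = r·n₁ = 0.5 × 135 = 68.

n₁ = 135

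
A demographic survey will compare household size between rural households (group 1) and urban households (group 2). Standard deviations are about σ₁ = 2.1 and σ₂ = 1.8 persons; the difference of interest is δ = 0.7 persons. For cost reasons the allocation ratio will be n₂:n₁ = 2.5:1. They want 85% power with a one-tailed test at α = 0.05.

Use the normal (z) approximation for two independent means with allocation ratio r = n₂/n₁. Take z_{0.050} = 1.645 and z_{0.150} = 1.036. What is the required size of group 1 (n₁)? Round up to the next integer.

n₁ = 84

n₁ = (z_α + z_β)² · (σ₁² + σ₂²/r) / δ²
   = (1.645 + 1.036)² · (2.1² + 1.8²/2.5) / 0.7²
   = 7.1878 · (4.41 + 1.296) / 0.49
   = 7.1878 · 5.706 / 0.49
   = 83.70
Round up → n₁ = 84; n₂ = r·n₁ = 2.5 × 84 = 210.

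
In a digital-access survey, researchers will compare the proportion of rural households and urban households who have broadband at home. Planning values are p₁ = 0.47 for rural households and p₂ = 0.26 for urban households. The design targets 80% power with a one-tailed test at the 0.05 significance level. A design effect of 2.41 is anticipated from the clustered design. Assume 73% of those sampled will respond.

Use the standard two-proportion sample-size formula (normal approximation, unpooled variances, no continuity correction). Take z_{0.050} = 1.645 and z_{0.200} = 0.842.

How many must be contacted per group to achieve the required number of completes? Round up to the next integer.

n = 205 per group

n = (z_α + z_β)² · [p₁(1−p₁) + p₂(1−p₂)] / (p₁ − p₂)²
  = (1.645 + 0.842)² · (0.47·0.53 + 0.26·0.74) / (0.21)²
  = (2.487)² · (0.2491 + 0.1924) / 0.0441
  = 6.1852 · 0.4415 / 0.0441
  = 61.92
Design effect: 2.41 × 61.92 = 149.23.
Adjust for 73% response: 149.23 / 0.73 = 204.43.
Round up → n = 205 per group.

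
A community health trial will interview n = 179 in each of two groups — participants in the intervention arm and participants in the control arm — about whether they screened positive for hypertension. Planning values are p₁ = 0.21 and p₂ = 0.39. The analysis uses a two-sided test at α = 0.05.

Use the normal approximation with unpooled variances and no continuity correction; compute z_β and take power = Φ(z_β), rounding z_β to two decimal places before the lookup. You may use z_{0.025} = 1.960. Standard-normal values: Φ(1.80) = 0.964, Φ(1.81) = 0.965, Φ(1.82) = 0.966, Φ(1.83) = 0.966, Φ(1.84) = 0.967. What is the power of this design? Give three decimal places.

z_β = |p₁−p₂|·√(n/[p₁q₁+p₂q₂]) − z_{α/2}
    = 0.18 · √(179/0.4038) − 1.960
    = 0.18 · 21.0544 − 1.960
    = 3.7898 − 1.960 = 1.8298 → 1.83
Power = Φ(1.83) = 0.966.

Power ≈ 0.966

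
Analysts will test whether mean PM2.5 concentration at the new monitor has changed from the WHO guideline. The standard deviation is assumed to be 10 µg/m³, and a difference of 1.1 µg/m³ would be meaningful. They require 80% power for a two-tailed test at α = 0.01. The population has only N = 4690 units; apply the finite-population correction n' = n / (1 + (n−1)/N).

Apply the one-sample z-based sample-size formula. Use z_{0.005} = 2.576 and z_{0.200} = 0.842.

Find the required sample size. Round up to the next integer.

n = (z_{α/2} + z_β)² · σ² / δ²
  = (2.576 + 0.842)² · 10² / 1.1²
  = 11.6827 · 100 / 1.21
  = 965.51
Finite-population correction (N = 4690): 965.51 / (1 + (965.51 − 1)/4690) = 800.82.
Round up → n = 801.

n = 801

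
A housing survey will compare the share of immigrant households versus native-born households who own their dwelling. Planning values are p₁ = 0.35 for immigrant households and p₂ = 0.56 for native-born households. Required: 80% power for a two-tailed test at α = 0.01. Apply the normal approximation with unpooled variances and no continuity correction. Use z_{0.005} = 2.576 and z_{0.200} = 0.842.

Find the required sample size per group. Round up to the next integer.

n = 126 per group

n = (z_{α/2} + z_β)² · [p₁(1−p₁) + p₂(1−p₂)] / (p₁ − p₂)²
  = (2.576 + 0.842)² · (0.35·0.65 + 0.56·0.44) / (-0.21)²
  = (3.418)² · (0.2275 + 0.2464) / 0.0441
  = 11.6827 · 0.4739 / 0.0441
  = 125.54
Round up → n = 126 per group.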